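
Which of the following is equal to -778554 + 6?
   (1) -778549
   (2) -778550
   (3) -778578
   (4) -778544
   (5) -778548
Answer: 5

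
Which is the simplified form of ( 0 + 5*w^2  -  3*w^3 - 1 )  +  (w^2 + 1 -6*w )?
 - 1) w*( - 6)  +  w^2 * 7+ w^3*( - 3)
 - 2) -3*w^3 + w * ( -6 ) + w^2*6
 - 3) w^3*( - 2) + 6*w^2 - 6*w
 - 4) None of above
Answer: 2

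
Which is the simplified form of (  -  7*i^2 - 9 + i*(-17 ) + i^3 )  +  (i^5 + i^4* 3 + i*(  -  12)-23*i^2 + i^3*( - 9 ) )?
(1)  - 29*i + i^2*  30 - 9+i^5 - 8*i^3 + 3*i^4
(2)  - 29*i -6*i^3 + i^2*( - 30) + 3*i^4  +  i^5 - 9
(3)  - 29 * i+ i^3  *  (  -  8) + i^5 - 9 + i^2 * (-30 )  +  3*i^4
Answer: 3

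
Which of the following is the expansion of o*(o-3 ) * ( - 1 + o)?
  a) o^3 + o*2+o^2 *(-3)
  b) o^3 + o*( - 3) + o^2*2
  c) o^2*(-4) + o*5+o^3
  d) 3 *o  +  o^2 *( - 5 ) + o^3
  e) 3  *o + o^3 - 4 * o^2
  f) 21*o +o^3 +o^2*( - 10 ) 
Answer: e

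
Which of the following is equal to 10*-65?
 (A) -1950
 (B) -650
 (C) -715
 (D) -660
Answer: B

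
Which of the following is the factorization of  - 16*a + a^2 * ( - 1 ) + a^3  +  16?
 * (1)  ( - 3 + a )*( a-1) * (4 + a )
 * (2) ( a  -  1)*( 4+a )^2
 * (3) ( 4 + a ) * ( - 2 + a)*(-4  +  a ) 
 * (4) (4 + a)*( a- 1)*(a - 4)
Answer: 4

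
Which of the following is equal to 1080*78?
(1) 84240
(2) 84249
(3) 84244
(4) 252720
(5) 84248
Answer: 1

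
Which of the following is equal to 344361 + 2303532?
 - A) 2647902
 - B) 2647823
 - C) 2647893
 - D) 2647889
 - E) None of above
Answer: C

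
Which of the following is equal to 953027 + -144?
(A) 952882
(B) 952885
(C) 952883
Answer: C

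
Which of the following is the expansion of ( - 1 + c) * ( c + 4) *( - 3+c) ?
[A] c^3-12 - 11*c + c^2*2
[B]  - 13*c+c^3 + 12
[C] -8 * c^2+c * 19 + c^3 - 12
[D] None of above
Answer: B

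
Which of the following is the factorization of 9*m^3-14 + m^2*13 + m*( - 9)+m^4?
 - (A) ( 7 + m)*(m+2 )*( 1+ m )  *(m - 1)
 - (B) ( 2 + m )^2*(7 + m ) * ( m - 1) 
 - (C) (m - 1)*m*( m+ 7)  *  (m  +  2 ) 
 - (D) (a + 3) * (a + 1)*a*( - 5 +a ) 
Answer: A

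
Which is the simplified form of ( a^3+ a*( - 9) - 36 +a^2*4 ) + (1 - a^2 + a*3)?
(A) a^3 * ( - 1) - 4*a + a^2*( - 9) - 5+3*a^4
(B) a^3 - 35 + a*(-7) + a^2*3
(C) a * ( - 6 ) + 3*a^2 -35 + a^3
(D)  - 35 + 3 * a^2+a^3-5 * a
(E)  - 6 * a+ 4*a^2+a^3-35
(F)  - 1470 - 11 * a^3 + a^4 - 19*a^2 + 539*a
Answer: C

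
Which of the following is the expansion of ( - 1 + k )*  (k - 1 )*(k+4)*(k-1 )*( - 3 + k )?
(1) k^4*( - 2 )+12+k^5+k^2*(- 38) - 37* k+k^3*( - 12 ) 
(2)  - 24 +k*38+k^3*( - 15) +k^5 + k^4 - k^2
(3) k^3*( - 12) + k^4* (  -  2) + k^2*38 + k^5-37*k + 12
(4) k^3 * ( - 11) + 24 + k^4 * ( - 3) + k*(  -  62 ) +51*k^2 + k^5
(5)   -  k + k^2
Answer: 3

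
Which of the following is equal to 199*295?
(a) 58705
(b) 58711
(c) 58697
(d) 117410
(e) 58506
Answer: a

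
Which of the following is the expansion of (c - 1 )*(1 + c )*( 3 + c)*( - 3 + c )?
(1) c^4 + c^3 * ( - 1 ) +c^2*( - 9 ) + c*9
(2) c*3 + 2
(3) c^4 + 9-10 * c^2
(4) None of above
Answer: 3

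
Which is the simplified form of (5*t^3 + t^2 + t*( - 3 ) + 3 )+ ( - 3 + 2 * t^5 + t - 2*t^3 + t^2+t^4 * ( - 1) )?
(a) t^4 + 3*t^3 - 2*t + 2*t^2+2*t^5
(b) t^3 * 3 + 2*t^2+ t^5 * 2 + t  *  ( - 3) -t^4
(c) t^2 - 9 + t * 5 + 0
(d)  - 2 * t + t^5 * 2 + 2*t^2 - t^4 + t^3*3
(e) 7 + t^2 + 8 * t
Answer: d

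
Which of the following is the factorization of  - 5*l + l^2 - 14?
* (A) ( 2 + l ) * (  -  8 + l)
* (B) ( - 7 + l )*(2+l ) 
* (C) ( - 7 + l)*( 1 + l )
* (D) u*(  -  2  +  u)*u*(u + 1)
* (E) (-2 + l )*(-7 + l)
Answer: B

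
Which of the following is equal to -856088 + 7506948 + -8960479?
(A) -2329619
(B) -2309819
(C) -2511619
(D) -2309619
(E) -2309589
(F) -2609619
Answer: D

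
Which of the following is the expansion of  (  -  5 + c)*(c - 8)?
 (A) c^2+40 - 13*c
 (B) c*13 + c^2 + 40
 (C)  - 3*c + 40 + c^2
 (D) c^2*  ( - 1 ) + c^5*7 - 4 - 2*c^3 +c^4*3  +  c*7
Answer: A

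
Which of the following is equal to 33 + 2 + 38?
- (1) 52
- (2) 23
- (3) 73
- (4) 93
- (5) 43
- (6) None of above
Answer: 3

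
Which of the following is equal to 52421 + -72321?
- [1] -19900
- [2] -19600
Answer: 1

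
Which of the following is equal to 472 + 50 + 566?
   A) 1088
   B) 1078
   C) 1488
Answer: A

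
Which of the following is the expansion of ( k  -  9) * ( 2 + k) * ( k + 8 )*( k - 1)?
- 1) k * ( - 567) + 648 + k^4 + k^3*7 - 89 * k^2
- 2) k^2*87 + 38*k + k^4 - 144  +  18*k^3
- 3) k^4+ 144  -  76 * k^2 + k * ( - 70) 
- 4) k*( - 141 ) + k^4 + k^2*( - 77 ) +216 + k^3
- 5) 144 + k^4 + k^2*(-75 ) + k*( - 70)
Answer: 5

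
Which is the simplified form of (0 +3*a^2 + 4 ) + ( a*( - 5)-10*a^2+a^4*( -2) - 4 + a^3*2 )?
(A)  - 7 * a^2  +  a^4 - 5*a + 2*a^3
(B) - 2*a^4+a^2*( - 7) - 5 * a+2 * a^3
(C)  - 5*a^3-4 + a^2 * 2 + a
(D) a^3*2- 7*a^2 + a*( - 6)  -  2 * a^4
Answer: B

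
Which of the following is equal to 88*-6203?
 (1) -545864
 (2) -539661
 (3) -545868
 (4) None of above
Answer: 1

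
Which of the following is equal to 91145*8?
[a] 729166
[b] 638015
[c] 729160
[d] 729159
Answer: c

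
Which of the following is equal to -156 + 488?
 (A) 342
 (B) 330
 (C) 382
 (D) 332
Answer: D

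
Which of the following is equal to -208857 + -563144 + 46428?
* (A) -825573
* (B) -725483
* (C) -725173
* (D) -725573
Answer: D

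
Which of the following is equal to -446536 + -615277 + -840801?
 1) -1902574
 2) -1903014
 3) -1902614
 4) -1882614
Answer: 3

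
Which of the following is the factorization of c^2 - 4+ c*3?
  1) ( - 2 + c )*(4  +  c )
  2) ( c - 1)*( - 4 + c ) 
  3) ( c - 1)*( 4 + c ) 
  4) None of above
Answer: 3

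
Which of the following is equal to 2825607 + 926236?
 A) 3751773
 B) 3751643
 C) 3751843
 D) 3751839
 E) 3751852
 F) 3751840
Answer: C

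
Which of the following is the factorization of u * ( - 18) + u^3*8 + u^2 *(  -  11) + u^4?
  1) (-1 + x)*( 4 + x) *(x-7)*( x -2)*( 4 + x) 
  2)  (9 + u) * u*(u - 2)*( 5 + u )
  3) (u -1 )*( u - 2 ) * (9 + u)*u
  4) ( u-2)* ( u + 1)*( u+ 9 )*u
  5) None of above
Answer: 4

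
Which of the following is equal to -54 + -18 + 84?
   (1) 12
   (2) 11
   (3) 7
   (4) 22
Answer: 1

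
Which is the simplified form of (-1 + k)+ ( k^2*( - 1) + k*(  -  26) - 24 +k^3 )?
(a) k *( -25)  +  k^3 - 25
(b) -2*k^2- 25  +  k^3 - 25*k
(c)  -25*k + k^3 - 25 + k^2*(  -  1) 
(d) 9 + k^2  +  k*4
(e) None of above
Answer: c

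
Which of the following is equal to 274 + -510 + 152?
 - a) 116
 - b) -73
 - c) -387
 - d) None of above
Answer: d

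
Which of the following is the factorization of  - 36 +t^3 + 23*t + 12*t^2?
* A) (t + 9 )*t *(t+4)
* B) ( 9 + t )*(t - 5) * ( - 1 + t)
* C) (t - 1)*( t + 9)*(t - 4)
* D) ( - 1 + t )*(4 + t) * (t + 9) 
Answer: D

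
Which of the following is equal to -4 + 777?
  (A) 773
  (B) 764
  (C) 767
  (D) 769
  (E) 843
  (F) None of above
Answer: A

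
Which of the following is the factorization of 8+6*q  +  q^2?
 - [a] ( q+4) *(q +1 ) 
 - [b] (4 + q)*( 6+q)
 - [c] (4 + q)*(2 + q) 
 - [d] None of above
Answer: c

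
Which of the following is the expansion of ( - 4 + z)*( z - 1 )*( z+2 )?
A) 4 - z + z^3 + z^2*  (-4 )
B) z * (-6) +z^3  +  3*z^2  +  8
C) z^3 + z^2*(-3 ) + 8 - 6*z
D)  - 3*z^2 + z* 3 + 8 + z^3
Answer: C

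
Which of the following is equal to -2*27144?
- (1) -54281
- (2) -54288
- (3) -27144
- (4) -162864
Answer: 2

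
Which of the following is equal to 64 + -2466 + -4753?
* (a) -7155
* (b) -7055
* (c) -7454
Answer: a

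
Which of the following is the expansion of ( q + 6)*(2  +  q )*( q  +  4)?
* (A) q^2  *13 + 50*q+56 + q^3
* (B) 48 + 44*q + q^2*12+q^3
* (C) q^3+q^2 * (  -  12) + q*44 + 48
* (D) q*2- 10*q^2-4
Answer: B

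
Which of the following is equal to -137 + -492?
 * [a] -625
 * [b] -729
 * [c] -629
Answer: c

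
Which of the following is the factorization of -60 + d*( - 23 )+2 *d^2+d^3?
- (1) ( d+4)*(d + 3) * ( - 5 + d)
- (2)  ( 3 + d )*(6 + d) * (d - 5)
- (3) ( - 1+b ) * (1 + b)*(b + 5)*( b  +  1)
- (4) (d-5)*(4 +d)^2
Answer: 1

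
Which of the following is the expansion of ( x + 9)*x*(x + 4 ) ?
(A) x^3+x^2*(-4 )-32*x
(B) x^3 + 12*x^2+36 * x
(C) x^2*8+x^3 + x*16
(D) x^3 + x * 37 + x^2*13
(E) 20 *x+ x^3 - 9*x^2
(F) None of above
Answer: F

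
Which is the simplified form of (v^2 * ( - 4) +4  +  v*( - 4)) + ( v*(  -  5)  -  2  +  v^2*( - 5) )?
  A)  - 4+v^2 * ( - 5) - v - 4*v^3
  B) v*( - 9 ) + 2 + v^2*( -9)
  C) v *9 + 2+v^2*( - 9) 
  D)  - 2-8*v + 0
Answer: B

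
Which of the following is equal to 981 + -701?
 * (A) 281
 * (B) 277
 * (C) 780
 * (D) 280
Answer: D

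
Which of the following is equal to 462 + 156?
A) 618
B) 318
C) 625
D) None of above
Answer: A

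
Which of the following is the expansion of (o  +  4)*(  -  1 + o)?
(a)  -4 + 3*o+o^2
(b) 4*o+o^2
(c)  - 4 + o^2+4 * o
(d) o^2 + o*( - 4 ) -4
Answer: a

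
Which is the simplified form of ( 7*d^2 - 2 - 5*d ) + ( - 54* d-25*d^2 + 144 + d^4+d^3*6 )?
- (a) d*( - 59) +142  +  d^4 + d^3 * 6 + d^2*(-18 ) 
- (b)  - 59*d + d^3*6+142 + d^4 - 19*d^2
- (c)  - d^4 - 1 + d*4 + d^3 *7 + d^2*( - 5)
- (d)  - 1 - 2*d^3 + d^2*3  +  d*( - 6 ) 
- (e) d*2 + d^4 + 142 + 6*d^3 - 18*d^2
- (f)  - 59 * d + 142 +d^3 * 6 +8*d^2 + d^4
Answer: a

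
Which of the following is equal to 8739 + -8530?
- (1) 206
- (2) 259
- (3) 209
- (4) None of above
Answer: 3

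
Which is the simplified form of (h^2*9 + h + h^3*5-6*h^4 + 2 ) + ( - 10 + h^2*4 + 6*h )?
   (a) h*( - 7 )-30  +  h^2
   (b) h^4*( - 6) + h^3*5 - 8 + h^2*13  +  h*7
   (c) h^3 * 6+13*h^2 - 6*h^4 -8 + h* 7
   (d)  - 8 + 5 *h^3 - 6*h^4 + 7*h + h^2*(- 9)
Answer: b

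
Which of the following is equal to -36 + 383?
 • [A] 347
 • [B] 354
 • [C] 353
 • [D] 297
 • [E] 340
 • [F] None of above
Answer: A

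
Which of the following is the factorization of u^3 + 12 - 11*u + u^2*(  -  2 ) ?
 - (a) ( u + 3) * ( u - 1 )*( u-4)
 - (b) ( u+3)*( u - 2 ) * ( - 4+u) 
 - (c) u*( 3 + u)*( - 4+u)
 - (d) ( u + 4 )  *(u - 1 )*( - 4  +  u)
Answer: a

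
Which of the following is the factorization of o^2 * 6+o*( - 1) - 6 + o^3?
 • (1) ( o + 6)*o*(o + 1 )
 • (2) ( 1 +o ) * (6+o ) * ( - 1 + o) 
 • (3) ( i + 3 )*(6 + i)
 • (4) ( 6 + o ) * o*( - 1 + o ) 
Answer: 2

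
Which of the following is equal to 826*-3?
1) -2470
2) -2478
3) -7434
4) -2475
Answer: 2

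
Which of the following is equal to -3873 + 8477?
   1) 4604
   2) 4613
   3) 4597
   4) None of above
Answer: 1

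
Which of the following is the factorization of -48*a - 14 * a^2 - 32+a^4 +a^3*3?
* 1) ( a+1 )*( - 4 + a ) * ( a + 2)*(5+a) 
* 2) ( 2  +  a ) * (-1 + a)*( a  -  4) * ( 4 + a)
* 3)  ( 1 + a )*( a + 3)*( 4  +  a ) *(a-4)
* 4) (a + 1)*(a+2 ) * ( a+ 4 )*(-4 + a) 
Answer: 4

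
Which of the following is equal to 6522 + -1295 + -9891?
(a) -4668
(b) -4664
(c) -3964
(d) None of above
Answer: b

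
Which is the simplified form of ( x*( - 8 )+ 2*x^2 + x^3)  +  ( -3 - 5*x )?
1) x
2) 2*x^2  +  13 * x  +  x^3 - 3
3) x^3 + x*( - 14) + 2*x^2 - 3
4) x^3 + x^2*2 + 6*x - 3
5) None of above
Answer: 5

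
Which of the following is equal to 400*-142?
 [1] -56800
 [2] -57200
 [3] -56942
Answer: 1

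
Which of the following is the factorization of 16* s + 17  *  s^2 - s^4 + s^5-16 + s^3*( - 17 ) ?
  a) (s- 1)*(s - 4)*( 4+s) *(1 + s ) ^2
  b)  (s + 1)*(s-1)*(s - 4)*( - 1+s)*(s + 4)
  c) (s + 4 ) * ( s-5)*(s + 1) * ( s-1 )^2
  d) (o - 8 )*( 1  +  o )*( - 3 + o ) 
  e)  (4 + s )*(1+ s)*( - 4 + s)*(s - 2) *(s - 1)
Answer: b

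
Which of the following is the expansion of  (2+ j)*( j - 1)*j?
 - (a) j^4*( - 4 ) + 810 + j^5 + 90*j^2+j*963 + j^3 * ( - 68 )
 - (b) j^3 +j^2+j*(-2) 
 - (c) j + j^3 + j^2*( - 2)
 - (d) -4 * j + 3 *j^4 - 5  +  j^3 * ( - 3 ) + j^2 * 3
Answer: b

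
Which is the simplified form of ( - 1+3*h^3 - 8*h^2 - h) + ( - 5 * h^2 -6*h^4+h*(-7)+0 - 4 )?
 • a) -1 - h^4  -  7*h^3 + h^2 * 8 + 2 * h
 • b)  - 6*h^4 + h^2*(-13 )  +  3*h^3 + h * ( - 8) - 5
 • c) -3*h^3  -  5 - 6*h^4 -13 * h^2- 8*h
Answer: b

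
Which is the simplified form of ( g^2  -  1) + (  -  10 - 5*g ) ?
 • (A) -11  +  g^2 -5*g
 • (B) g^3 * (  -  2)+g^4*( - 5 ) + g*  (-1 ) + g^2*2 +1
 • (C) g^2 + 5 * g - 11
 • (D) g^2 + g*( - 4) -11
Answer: A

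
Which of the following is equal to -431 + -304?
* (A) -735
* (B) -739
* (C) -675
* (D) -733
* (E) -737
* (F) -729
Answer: A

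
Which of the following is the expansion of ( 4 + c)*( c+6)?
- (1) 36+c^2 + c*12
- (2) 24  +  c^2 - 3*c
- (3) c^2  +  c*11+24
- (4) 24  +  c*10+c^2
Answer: 4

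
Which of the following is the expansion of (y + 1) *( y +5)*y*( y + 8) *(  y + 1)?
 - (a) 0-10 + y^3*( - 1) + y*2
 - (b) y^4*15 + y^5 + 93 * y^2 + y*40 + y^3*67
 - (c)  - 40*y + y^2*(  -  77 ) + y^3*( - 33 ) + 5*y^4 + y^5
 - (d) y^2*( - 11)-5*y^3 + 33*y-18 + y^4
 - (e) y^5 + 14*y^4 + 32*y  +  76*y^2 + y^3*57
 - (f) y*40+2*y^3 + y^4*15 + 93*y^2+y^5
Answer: b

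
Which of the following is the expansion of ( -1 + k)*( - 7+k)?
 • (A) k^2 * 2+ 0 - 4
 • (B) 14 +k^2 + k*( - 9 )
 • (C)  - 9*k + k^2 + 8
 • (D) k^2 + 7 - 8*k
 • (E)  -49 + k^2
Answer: D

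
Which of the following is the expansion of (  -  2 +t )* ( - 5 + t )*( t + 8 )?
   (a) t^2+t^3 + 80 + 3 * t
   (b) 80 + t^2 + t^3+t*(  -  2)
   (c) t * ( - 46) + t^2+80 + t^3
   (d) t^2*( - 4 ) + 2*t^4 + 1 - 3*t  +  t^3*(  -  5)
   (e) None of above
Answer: c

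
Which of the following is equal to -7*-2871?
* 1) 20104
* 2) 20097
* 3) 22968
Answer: 2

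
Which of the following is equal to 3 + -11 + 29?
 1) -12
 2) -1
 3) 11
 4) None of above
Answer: 4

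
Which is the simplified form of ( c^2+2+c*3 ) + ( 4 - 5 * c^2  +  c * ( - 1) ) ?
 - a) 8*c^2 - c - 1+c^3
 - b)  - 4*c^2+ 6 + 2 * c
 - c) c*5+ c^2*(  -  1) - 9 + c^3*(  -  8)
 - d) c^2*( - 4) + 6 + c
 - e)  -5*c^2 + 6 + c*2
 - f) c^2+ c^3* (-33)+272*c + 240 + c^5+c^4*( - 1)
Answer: b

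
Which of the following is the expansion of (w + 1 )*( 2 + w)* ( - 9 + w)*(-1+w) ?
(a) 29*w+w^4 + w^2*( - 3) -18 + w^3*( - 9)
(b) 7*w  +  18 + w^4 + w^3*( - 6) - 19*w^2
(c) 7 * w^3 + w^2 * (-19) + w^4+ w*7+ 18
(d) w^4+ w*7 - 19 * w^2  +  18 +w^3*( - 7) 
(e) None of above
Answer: d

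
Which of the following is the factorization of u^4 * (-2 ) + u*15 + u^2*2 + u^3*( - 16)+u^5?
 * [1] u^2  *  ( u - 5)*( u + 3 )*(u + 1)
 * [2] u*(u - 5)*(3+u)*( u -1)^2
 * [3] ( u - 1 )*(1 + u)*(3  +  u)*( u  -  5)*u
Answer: 3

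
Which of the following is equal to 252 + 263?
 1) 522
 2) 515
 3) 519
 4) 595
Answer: 2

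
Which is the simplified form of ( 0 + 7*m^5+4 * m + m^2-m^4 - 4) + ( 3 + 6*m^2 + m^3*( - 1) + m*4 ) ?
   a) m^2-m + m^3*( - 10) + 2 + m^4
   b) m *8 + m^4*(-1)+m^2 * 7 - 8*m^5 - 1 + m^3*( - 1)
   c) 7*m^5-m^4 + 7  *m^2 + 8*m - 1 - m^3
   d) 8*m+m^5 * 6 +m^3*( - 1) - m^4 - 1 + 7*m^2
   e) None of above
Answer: c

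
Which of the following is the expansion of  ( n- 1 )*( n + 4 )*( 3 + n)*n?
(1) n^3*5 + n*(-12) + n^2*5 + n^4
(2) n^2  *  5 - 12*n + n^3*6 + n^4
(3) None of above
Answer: 2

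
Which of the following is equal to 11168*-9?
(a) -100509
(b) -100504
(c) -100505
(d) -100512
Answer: d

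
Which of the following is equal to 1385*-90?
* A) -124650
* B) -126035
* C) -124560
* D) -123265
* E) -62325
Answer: A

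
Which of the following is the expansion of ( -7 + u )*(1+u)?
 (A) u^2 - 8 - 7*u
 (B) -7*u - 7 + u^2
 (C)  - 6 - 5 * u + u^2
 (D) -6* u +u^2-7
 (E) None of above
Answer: D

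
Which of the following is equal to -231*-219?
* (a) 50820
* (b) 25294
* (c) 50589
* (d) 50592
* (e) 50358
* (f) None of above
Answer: c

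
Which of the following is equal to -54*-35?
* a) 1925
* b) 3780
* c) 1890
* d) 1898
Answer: c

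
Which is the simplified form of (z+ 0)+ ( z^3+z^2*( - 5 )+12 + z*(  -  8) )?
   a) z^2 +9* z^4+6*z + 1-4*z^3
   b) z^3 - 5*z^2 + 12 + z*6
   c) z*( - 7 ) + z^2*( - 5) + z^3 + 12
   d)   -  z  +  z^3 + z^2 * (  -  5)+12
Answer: c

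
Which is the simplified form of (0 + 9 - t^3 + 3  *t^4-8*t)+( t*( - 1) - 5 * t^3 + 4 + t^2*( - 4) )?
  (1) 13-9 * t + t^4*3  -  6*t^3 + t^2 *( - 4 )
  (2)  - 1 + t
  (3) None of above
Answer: 1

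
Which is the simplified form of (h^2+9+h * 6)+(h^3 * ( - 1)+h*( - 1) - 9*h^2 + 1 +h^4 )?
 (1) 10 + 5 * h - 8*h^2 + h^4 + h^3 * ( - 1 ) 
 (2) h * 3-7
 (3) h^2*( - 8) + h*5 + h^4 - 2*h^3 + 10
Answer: 1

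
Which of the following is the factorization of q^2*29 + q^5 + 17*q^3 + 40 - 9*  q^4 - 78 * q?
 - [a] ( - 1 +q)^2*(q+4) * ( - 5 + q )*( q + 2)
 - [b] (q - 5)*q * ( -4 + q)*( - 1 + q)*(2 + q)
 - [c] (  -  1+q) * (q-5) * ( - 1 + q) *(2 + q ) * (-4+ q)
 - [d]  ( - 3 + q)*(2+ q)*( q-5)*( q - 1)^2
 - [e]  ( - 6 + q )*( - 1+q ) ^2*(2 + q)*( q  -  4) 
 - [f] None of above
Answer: c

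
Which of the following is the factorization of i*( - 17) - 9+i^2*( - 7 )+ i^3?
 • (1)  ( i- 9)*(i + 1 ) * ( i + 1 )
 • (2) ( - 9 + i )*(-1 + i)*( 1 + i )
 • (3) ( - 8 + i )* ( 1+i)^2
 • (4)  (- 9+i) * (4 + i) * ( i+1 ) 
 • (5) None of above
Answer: 1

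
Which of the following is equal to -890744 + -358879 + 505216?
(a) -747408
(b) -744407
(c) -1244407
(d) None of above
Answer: b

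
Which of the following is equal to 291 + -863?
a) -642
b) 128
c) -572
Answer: c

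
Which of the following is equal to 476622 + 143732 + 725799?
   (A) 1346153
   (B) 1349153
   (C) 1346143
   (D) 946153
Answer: A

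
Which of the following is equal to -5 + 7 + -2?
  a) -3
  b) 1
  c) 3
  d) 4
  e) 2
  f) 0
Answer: f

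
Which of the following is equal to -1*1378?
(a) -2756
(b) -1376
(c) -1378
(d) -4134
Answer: c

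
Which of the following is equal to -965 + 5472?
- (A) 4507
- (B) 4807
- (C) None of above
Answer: A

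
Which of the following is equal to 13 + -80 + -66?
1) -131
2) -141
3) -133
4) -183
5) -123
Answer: 3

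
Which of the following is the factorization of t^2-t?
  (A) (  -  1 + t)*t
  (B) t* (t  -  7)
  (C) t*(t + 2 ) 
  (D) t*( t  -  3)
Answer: A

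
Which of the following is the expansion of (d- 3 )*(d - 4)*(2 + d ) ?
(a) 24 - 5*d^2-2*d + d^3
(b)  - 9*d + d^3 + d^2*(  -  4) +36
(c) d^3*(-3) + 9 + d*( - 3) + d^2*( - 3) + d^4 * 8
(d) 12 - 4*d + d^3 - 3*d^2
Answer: a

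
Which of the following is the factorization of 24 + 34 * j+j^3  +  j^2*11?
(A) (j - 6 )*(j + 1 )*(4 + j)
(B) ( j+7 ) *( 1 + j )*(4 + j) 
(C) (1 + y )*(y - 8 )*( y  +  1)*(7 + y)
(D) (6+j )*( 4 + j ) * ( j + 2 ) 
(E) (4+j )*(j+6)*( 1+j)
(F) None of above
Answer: E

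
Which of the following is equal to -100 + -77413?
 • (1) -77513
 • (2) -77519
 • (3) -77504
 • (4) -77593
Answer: 1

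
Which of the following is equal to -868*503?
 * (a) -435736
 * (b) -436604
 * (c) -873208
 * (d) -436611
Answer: b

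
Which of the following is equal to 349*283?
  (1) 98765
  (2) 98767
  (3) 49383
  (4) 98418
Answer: 2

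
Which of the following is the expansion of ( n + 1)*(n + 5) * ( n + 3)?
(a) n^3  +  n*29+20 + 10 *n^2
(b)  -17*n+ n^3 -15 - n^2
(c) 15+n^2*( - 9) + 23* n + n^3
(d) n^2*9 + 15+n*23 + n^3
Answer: d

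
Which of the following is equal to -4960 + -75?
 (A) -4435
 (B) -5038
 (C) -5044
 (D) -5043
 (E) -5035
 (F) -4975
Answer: E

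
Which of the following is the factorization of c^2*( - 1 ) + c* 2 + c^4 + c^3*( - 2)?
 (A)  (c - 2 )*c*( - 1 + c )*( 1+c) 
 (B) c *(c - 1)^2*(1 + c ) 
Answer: A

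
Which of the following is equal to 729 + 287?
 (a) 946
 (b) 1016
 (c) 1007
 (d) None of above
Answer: b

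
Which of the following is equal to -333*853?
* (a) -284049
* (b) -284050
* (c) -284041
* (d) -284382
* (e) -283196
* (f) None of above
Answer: a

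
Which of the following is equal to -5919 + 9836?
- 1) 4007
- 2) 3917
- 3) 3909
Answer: 2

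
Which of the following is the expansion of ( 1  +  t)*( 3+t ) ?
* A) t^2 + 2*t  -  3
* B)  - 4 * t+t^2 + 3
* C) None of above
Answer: C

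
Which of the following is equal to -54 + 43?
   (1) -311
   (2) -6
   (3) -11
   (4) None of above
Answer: 3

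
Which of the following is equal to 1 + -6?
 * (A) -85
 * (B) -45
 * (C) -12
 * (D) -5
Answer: D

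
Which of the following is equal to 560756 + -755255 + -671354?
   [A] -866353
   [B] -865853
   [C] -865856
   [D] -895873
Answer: B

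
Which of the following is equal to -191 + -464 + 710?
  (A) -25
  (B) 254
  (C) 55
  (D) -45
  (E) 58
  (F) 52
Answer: C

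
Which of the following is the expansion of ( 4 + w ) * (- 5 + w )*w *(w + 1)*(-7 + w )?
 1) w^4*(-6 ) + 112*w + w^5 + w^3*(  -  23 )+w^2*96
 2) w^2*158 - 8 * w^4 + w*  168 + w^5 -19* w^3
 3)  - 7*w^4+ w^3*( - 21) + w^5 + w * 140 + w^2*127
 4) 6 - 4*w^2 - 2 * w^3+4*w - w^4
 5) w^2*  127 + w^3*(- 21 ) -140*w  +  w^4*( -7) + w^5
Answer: 3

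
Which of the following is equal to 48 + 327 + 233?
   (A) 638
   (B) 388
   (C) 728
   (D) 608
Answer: D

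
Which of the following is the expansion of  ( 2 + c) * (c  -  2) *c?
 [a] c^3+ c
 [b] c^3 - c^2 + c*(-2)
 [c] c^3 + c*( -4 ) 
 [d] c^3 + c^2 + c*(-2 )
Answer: c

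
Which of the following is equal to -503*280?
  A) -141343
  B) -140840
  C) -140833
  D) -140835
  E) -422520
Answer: B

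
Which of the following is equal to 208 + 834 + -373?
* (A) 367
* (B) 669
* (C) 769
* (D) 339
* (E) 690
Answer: B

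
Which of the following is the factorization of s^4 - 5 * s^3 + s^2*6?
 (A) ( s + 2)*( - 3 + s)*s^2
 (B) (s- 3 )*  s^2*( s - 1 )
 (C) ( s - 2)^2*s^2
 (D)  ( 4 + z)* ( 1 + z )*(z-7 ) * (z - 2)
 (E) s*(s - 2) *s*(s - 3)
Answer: E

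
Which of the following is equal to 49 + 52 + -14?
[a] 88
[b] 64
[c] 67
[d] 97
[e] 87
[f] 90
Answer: e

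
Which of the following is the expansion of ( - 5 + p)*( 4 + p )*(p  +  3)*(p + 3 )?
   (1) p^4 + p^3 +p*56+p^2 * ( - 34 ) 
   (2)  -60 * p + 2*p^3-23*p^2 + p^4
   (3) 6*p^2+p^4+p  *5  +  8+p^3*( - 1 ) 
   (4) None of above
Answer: 4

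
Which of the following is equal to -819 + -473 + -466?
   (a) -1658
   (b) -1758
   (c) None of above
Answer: b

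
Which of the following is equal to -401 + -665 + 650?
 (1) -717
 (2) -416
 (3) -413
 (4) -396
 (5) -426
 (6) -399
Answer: 2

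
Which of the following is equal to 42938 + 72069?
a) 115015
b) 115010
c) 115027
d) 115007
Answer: d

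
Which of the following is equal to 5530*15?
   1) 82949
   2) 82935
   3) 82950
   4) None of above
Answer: 3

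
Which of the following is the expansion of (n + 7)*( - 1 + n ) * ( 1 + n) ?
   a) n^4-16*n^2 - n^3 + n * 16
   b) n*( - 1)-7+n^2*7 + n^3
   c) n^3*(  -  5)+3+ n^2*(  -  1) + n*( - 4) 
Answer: b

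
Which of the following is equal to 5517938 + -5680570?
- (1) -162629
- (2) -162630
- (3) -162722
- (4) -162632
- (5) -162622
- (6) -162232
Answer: 4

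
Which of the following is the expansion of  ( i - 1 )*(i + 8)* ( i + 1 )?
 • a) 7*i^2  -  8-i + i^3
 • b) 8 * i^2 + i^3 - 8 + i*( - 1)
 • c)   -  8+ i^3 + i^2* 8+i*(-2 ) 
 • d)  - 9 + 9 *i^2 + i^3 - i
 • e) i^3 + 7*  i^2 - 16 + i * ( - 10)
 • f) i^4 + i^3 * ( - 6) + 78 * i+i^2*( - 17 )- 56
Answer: b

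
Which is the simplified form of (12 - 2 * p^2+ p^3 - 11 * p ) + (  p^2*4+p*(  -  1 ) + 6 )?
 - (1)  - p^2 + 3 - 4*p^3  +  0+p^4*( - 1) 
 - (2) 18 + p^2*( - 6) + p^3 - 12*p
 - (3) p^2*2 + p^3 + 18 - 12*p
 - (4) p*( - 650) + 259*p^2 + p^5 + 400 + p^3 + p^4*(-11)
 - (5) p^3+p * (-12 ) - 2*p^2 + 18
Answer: 3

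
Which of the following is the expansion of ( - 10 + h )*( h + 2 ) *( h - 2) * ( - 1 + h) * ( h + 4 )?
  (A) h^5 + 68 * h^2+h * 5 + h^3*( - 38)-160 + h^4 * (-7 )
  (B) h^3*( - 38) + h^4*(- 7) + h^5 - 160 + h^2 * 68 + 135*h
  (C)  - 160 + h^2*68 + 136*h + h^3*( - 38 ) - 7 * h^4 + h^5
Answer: C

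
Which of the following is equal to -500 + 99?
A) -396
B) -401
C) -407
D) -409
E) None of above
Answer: B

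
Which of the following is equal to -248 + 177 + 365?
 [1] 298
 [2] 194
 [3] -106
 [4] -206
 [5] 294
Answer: 5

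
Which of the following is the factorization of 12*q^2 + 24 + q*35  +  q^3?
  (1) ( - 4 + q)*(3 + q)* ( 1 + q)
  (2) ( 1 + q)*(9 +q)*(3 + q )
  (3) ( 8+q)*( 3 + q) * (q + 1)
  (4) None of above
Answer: 3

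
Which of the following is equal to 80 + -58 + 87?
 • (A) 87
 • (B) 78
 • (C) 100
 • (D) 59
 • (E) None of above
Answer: E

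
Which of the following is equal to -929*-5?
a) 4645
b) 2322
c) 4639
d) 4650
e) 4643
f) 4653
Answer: a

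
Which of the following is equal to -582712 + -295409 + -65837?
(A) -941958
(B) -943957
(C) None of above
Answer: C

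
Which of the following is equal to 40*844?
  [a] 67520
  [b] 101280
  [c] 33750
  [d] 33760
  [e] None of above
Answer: d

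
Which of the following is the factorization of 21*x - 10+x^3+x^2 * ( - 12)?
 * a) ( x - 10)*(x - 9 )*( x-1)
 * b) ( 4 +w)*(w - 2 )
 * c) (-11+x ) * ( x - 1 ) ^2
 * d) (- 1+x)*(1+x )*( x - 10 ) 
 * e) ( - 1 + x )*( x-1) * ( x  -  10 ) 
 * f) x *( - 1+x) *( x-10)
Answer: e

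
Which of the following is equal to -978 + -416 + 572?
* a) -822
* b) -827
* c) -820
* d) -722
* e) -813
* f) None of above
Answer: a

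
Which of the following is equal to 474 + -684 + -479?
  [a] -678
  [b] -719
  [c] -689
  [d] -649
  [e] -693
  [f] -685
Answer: c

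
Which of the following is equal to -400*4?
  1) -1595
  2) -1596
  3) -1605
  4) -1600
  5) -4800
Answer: 4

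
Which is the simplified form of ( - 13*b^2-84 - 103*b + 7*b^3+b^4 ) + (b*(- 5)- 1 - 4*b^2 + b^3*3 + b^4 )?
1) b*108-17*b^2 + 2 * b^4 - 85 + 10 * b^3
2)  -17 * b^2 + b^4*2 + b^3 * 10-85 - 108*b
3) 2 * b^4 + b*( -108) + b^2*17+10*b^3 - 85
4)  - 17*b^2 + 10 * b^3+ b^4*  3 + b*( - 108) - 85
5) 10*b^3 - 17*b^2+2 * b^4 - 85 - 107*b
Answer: 2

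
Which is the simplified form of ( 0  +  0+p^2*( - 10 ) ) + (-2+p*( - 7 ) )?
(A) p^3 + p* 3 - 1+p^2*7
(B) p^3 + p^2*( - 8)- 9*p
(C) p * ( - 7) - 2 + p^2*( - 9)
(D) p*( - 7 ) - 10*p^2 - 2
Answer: D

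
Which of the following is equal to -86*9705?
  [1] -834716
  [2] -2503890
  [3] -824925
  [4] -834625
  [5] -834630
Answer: 5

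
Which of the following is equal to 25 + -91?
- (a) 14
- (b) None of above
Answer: b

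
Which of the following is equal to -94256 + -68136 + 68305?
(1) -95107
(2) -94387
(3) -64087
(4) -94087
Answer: 4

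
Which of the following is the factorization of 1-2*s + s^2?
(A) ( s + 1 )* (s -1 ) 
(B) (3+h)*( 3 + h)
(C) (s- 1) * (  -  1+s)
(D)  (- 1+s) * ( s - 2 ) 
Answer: C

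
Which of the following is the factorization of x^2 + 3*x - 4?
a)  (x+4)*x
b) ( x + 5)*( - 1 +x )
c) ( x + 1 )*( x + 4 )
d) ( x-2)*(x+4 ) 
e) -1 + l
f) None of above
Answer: f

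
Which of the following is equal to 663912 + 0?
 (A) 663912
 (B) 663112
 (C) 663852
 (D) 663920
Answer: A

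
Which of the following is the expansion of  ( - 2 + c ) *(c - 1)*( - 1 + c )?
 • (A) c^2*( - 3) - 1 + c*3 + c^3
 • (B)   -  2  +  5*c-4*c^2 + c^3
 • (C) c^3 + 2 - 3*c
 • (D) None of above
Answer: B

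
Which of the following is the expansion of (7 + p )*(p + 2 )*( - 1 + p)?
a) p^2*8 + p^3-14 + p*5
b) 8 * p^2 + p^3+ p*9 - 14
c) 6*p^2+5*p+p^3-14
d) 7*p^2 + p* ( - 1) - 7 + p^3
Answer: a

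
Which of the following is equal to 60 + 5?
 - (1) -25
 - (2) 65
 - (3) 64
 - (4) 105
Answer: 2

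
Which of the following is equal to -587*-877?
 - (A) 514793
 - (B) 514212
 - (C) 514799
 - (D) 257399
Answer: C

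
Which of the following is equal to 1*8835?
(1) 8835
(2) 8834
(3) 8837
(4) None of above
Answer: 1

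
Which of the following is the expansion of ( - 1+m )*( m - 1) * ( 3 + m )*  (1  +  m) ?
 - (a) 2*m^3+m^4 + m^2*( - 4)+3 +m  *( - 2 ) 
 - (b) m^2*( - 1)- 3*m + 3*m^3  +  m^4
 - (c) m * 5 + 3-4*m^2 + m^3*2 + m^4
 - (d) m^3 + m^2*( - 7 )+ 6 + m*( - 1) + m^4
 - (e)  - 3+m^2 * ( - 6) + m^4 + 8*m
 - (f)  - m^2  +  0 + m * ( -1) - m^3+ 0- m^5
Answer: a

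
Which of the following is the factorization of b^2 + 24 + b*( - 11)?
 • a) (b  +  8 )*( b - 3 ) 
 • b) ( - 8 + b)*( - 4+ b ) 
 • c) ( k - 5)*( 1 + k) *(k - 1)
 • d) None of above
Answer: d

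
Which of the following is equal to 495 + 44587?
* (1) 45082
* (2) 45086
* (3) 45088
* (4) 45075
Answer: 1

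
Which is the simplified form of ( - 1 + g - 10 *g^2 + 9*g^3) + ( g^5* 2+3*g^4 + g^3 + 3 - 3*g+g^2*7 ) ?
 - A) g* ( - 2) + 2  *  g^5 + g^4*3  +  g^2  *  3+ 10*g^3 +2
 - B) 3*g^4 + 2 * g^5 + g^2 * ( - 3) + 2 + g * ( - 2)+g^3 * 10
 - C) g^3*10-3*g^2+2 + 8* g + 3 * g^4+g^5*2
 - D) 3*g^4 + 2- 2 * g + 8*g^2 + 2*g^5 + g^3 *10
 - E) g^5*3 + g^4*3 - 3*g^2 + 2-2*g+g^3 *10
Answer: B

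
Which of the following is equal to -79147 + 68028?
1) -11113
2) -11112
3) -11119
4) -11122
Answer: 3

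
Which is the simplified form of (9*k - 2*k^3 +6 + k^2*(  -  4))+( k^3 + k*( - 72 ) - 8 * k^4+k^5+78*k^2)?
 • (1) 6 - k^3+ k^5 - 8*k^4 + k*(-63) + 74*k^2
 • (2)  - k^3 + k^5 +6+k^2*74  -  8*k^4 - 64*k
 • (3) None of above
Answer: 1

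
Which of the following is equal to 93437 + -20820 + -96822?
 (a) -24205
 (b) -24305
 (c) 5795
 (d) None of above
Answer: a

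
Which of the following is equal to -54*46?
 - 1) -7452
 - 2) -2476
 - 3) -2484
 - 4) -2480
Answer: 3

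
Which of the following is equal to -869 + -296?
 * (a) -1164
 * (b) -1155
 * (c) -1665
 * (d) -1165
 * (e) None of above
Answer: d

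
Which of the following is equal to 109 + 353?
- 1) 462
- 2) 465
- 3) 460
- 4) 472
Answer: 1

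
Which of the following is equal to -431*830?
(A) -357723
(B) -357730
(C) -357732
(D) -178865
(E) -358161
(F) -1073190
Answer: B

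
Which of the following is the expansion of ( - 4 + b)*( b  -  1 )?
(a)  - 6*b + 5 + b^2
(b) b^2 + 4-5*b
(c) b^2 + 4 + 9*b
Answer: b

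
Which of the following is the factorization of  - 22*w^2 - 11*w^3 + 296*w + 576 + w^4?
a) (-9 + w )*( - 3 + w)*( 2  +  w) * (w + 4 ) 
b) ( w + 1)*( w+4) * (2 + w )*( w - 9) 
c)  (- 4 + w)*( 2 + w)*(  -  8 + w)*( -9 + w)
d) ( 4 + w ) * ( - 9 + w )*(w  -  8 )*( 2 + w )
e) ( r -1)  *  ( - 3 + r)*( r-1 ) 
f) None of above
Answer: d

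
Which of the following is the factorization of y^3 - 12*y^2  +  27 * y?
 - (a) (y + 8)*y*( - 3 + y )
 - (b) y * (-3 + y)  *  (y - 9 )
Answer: b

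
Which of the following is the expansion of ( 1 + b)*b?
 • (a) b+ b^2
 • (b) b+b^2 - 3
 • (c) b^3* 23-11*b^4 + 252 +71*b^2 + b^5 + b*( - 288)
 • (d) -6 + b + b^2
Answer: a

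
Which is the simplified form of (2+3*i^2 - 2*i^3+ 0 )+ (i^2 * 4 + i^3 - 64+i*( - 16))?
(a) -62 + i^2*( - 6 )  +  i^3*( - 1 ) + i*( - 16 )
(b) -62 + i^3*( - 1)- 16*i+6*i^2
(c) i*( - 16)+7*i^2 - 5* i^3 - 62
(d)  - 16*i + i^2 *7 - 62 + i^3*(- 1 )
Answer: d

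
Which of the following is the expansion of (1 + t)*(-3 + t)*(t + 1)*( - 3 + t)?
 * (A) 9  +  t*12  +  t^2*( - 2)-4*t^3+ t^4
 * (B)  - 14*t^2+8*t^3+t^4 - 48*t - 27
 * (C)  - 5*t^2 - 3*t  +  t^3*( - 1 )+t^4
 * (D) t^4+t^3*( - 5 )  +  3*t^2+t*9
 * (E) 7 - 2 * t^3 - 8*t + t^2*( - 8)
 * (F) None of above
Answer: A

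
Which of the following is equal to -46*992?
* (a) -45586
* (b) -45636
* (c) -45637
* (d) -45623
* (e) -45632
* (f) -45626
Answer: e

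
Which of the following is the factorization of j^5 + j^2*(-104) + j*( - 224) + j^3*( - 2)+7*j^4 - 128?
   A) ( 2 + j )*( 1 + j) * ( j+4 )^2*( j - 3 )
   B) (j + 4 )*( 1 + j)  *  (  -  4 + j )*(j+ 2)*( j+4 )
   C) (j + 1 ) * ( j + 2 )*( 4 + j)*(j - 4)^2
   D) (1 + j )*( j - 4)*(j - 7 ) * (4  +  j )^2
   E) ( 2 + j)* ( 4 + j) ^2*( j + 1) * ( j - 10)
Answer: B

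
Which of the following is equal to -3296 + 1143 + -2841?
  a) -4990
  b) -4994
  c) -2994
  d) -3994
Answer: b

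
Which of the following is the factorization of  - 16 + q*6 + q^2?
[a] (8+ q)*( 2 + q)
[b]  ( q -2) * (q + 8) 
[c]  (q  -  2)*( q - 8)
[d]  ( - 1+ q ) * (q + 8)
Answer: b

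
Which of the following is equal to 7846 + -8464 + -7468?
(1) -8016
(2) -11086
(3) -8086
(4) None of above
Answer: 3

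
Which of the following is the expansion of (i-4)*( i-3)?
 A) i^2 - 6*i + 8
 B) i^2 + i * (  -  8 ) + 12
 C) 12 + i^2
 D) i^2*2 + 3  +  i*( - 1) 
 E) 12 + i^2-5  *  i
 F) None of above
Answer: F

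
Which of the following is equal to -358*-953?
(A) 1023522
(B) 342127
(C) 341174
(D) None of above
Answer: C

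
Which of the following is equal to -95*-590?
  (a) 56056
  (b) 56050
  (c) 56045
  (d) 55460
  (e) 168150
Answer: b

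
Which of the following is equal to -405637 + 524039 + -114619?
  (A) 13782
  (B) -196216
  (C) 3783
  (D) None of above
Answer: C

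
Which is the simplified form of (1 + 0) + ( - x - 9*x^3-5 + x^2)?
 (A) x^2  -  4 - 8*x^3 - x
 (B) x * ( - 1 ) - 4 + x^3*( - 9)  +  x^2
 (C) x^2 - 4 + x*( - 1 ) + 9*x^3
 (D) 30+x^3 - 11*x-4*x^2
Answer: B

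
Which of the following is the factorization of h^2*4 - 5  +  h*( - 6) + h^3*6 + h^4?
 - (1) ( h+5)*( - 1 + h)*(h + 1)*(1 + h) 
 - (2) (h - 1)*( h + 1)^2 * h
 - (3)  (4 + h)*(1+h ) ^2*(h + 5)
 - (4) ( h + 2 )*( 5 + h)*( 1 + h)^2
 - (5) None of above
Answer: 1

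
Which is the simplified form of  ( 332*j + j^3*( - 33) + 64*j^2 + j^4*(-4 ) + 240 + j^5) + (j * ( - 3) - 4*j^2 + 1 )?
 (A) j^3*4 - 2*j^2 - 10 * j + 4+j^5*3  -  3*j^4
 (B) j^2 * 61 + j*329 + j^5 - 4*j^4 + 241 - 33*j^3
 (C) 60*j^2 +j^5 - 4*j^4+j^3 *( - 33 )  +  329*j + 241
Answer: C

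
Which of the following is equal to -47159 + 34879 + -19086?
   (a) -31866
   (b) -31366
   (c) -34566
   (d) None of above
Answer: b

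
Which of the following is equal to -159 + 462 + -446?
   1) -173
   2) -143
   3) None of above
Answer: 2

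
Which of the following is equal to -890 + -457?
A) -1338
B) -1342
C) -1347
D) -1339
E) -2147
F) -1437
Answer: C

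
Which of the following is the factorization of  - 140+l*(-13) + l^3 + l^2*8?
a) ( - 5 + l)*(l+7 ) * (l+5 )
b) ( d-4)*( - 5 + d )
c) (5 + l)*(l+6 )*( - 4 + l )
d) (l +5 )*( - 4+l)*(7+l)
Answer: d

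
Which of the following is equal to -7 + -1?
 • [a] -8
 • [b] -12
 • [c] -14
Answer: a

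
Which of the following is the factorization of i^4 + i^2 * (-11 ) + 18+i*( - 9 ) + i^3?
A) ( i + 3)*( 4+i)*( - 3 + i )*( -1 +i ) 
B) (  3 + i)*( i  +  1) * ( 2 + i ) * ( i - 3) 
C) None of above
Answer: C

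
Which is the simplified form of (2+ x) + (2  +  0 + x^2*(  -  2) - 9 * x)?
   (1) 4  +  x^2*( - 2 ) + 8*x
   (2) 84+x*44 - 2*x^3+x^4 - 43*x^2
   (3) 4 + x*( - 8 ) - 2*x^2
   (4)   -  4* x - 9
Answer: 3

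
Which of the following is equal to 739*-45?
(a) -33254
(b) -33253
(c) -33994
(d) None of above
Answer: d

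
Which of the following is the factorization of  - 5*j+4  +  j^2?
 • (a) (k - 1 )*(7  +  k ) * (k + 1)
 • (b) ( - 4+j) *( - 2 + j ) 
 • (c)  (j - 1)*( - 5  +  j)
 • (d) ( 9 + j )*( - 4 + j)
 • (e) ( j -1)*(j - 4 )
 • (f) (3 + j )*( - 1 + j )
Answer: e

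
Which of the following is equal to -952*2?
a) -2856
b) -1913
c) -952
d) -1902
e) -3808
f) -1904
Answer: f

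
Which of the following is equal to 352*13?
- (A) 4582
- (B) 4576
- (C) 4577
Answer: B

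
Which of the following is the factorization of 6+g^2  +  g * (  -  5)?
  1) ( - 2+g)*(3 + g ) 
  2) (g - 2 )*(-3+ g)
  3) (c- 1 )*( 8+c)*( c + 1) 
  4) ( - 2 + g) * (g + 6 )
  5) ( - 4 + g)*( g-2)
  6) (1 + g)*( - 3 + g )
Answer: 2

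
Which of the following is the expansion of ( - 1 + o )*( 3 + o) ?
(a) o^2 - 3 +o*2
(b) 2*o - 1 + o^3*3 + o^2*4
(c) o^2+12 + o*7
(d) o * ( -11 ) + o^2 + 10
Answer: a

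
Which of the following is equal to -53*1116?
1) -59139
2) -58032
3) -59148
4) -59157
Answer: 3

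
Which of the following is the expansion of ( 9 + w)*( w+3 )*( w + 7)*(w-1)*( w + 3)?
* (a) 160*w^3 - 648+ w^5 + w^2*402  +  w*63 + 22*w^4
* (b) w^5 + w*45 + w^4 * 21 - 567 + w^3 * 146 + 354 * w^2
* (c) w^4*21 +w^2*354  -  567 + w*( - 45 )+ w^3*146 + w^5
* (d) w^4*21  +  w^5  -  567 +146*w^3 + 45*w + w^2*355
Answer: b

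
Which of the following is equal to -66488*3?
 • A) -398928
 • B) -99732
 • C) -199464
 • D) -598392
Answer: C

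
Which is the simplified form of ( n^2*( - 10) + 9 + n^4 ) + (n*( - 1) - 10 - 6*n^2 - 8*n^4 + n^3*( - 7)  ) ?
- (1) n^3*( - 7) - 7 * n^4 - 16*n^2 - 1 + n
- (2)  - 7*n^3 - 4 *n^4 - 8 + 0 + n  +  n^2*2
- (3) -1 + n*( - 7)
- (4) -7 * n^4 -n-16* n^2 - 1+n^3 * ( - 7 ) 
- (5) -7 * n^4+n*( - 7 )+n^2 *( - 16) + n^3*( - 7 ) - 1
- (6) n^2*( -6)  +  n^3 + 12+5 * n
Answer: 4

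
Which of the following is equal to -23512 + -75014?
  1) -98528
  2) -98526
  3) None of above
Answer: 2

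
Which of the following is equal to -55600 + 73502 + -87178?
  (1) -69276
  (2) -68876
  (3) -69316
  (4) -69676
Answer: 1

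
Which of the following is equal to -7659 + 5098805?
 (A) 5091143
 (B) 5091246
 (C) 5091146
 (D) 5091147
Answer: C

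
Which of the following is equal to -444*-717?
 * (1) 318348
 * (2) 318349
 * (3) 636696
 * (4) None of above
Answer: 1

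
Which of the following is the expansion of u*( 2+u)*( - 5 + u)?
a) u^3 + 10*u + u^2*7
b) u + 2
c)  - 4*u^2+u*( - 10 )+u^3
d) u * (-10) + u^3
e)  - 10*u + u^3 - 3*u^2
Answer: e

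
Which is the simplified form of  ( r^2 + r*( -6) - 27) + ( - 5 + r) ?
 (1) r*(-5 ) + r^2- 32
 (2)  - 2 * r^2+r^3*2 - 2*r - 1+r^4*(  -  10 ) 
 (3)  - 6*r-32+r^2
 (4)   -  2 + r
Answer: 1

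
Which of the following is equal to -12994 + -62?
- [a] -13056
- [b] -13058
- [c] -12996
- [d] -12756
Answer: a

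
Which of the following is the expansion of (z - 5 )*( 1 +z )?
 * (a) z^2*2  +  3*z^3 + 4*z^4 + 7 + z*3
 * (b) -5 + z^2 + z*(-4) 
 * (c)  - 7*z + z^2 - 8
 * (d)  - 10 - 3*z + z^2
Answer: b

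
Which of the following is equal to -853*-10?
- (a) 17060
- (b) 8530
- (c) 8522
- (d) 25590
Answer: b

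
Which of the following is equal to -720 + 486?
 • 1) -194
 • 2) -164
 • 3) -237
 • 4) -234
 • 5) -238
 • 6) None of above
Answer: 4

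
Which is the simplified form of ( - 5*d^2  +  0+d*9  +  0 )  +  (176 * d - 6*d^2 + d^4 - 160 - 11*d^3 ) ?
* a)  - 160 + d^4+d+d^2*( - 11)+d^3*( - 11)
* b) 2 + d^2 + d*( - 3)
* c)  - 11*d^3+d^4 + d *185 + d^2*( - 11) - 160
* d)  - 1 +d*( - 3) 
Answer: c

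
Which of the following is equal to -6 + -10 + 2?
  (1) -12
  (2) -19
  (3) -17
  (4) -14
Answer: 4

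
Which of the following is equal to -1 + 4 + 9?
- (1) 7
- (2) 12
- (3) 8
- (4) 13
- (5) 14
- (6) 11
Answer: 2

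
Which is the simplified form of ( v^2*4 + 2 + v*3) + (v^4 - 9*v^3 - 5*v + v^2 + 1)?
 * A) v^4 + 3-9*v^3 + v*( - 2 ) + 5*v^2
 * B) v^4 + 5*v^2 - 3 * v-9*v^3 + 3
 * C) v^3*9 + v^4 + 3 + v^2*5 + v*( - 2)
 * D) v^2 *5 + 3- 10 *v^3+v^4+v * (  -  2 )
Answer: A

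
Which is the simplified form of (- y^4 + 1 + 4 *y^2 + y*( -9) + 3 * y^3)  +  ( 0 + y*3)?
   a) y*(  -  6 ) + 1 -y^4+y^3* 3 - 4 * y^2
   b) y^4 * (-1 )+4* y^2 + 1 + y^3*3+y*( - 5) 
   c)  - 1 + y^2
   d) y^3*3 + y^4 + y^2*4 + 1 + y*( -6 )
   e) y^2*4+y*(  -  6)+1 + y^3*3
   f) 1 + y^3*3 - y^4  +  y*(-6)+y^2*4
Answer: f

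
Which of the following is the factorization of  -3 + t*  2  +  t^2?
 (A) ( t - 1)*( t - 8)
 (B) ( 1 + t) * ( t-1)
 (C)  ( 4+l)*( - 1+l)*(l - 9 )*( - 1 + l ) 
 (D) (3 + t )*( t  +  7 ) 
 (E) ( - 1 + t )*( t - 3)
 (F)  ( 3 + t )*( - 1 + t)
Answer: F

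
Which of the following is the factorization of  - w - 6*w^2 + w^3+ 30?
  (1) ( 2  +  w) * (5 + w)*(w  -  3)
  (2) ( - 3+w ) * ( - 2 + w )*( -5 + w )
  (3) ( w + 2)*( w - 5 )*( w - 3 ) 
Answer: 3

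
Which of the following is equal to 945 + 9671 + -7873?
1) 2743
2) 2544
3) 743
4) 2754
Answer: 1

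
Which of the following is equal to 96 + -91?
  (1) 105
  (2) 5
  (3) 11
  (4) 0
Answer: 2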